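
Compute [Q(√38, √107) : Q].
[Q(√38, √107) : Q] = 4

[Q(√38):Q] = 2 (min poly x^2 - 38, irreducible since 38 is squarefree > 1). For the top step, suppose √107 ∈ Q(√38), say √107 = c + d√38 with c, d ∈ Q. Squaring: 107 = c^2 + 38d^2 + 2cd√38. Since √38 ∉ Q this forces 2cd = 0. If d = 0 then √107 = c ∈ Q, contradicting 107 squarefree > 1. If c = 0 then 107 = 38d^2, so 38·107 = (38d)^2 is a perfect square in Q — but 38·107 = 4066 is not a perfect square (since 38 and 107 are distinct squarefree integers). Contradiction. Hence √107 ∉ Q(√38), so x^2 - 107 stays irreducible over Q(√38) and [Q(√38, √107) : Q(√38)] = 2. By the tower law, [Q(√38, √107) : Q] = 2 · 2 = 4.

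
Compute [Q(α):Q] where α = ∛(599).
[Q(α):Q] = 3

The minimal polynomial of α is x^3 - 599, irreducible over Q since 599 is not a perfect cube (so x^3 - 599 has no rational root). Hence [Q(α):Q] = deg(m_α) = 3.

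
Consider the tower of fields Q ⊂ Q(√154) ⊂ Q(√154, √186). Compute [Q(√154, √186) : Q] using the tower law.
[Q(√154, √186) : Q] = 4

[Q(√154):Q] = 2 (min poly x^2 - 154, irreducible since 154 is squarefree > 1). For the top step, suppose √186 ∈ Q(√154), say √186 = c + d√154 with c, d ∈ Q. Squaring: 186 = c^2 + 154d^2 + 2cd√154. Since √154 ∉ Q this forces 2cd = 0. If d = 0 then √186 = c ∈ Q, contradicting 186 squarefree > 1. If c = 0 then 186 = 154d^2, so 154·186 = (154d)^2 is a perfect square in Q — but 154·186 = 28644 is not a perfect square (since 154 and 186 are distinct squarefree integers). Contradiction. Hence √186 ∉ Q(√154), so x^2 - 186 stays irreducible over Q(√154) and [Q(√154, √186) : Q(√154)] = 2. By the tower law, [Q(√154, √186) : Q] = 2 · 2 = 4.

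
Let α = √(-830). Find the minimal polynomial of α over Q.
m_α(x) = x^2 + 830

α satisfies α^2 + 830 = 0, so x^2 + 830 annihilates α. Since d = -830 is squarefree and ≠ 1, it is not a perfect square in Q, so x^2 + 830 has no rational root and is therefore irreducible over Q (a degree-2 polynomial over a field is irreducible iff it has no root). Hence m_α(x) = x^2 + 830.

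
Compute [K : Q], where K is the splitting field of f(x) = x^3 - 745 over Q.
[K : Q] = 6

The roots of x^3 - 745 are ∛745, ω∛745, ω^2∛745 where ω = e^(2πi/3) is a primitive cube root of unity, so K = Q(∛745, ω). Now [Q(∛745):Q] = 3 (since 745 is not a perfect cube, x^3 - 745 is irreducible) and [Q(ω):Q] = 2. Both 2 and 3 divide [K:Q], and [K:Q] ≤ 3·2 = 6, so [K:Q] = 6. (Equivalently: Q(∛745) ⊂ R but ω ∉ R, so [K : Q(∛745)] = 2.)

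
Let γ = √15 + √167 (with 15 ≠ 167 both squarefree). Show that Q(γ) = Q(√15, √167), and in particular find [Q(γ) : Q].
[Q(γ) : Q] = 4 (equivalently, Q(γ) = Q(√15, √167))

Obviously Q(γ) ⊆ Q(√15, √167), and [Q(√15, √167):Q] = 4 (since 15, 167 are distinct squarefree integers > 1 with 2505 not a perfect square). To show equality we compute the minimal polynomial of γ. From γ = √15 + √167: γ^2 = 15 + 2√(2505) + 167 = 182 + 2√(2505), so γ^2 - 182 = 2√(2505); squaring, (γ^2 - 182)^2 = 4·2505, i.e. γ^4 - 364γ^2 + 33124 - 10020 = 0, i.e. γ^4 - 364γ^2 + 23104 = 0. So γ is a root of x^4 - 364x^2 + 23104. This polynomial is irreducible over Q: it has no rational root (each ±√15 ± √167 is irrational), and any factorization into two quadratics over Q would force √(2505) ∈ Q (pairing opposite roots) or √15, √167 ∈ Q (other pairings), all impossible. Hence [Q(γ):Q] = 4 = [Q(√15, √167):Q], so Q(γ) = Q(√15, √167).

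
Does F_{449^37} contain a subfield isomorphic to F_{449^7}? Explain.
No: F_{449^7} is not a subfield of F_{449^37}

F_{p^m} embeds in F_{p^n} iff m | n. Here 7 ∤ 37 (since 37 = 5·7 + 2 with remainder 2 ≠ 0), so F_{449^7} is not a subfield of F_{449^37}. Equivalently: if it were, the tower law would give 7 = [F_{449^7}:F_449] dividing [F_{449^37}:F_449] = 37, contradiction.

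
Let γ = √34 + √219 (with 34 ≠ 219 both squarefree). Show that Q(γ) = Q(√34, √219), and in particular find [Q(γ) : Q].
[Q(γ) : Q] = 4 (equivalently, Q(γ) = Q(√34, √219))

Obviously Q(γ) ⊆ Q(√34, √219), and [Q(√34, √219):Q] = 4 (since 34, 219 are distinct squarefree integers > 1 with 7446 not a perfect square). To show equality we compute the minimal polynomial of γ. From γ = √34 + √219: γ^2 = 34 + 2√(7446) + 219 = 253 + 2√(7446), so γ^2 - 253 = 2√(7446); squaring, (γ^2 - 253)^2 = 4·7446, i.e. γ^4 - 506γ^2 + 64009 - 29784 = 0, i.e. γ^4 - 506γ^2 + 34225 = 0. So γ is a root of x^4 - 506x^2 + 34225. This polynomial is irreducible over Q: it has no rational root (each ±√34 ± √219 is irrational), and any factorization into two quadratics over Q would force √(7446) ∈ Q (pairing opposite roots) or √34, √219 ∈ Q (other pairings), all impossible. Hence [Q(γ):Q] = 4 = [Q(√34, √219):Q], so Q(γ) = Q(√34, √219).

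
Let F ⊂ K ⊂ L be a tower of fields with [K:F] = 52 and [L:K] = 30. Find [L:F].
[L:F] = 1560

The tower law says that for any tower of field extensions F ⊂ K ⊂ L with finite degrees, [L:F] = [L:K] · [K:F]. Here this gives [L:F] = 30 · 52 = 1560.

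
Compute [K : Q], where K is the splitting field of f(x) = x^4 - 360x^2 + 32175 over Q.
[K : Q] = 4

Solving the quadratic in x^2: x^2 = (360 ± √(360^2 - 4·32175))/2 = (360 ± √900)/2 = (360 ± 30)/2, giving x^2 = 165 or x^2 = 195. So f(x) = (x^2 - 165)(x^2 - 195) and the roots of f are ±√165, ±√195. Hence the splitting field is K = Q(√165, √195). Since 165 and 195 are distinct squarefree integers > 1, their product 32175 is not a perfect square, so √195 ∉ Q(√165). By the tower law [K:Q] = [Q(√165,√195):Q(√165)] · [Q(√165):Q] = 2 · 2 = 4.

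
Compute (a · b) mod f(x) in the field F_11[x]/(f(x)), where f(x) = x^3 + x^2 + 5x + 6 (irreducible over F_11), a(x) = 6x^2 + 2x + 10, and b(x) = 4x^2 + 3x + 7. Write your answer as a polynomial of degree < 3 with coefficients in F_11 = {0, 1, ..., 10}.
a · b ≡ 10x^2 + 3 (mod f(x))

Multiply in F_11[x]: a(x)·b(x) = (6x^2 + 2x + 10)·(4x^2 + 3x + 7) = 2x^4 + 4x^3 + 4. This has degree ≥ 3, so divide by f(x) over F_11: 2x^4 + 4x^3 + 4 = (2x + 2)·(x^3 + x^2 + 5x + 6) + (10x^2 + 3). Hence a·b ≡ 10x^2 + 3 (mod f). (F_11[x]/(f) is a field with 11^3 = 1331 elements since f is irreducible of degree 3.)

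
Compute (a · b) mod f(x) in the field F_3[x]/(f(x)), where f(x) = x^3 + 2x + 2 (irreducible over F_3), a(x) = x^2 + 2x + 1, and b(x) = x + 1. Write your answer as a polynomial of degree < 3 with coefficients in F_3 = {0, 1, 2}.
a · b ≡ x + 2 (mod f(x))

Multiply in F_3[x]: a(x)·b(x) = (x^2 + 2x + 1)·(x + 1) = x^3 + 1. This has degree ≥ 3, so divide by f(x) over F_3: x^3 + 1 = (1)·(x^3 + 2x + 2) + (x + 2). Hence a·b ≡ x + 2 (mod f). (F_3[x]/(f) is a field with 3^3 = 27 elements since f is irreducible of degree 3.)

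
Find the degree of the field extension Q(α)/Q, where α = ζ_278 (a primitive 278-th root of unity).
[Q(α):Q] = 138

The minimal polynomial of ζ_278 over Q is the 278-th cyclotomic polynomial Φ_278(x), which is irreducible over Q and has degree φ(278) = 138. Hence [Q(α):Q] = φ(278) = 138.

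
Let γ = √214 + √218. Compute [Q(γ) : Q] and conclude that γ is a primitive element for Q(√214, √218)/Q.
[Q(γ) : Q] = 4 (equivalently, Q(γ) = Q(√214, √218))

Obviously Q(γ) ⊆ Q(√214, √218), and [Q(√214, √218):Q] = 4 (since 214, 218 are distinct squarefree integers > 1 with 46652 not a perfect square). To show equality we compute the minimal polynomial of γ. From γ = √214 + √218: γ^2 = 214 + 2√(46652) + 218 = 432 + 2√(46652), so γ^2 - 432 = 2√(46652); squaring, (γ^2 - 432)^2 = 4·46652, i.e. γ^4 - 864γ^2 + 186624 - 186608 = 0, i.e. γ^4 - 864γ^2 + 16 = 0. So γ is a root of x^4 - 864x^2 + 16. This polynomial is irreducible over Q: it has no rational root (each ±√214 ± √218 is irrational), and any factorization into two quadratics over Q would force √(46652) ∈ Q (pairing opposite roots) or √214, √218 ∈ Q (other pairings), all impossible. Hence [Q(γ):Q] = 4 = [Q(√214, √218):Q], so Q(γ) = Q(√214, √218).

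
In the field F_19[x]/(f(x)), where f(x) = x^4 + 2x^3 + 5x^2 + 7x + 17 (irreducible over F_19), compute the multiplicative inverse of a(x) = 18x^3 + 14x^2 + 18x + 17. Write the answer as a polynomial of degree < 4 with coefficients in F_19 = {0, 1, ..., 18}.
a(x)^(-1) ≡ 9x^3 + 4x^2 + 5x + 6 (mod f(x))

Since f is irreducible over F_19, F_19[x]/(f) is a field and a(x) ≠ 0 has an inverse. Apply the extended Euclidean algorithm to f(x) and a(x) in F_19[x]: f(x) = (18x + 3)·a(x) + (8x + 4);  a(x) = (7x^2 + 3x + 15)·(8x + 4) + (14). The last nonzero remainder is the constant 14 = gcd(f, a) in F_19. Back-substituting through the division chain expresses 14 = s(x)·a(x) + t(x)·f(x) with s(x) ≡ 12x^3 + 18x^2 + 13x + 8 (mod f), so (12x^3 + 18x^2 + 13x + 8)·a(x) ≡ 14 (mod f). Multiplying by 14^(-1) ≡ 15 in F_19 gives a(x)^(-1) ≡ 15·(12x^3 + 18x^2 + 13x + 8) ≡ 9x^3 + 4x^2 + 5x + 6 (mod f). Check: (18x^3 + 14x^2 + 18x + 17)·(9x^3 + 4x^2 + 5x + 6) = 10x^6 + 8x^5 + 4x^4 + 4x^3 + 14x^2 + 3x + 7 ≡ 1 (mod x^4 + 2x^3 + 5x^2 + 7x + 17).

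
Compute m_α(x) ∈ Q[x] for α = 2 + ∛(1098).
m_α(x) = x^3 - 6x^2 + 12x - 1106

Set β = α - 2 = ∛(1098), so β^3 = 1098. Then (α - 2)^3 - 1098 = 0, i.e. α is a root of g(x) = (x - 2)^3 - 1098 = x^3 - 6x^2 + 12x - 1106. Since g(x) = h(x - 2) where h(x) = x^3 - 1098, and h is irreducible over Q (because 1098 is not a perfect cube, so h has no rational root, and a monic cubic with no rational root is irreducible), g is also irreducible (irreducibility is preserved under the substitution x → x - 2). Hence m_α(x) = x^3 - 6x^2 + 12x - 1106.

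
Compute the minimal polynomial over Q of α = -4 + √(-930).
m_α(x) = x^2 + 8x + 946

From α + 4 = √(-930), squaring gives (α + 4)^2 = -930, i.e. α^2 + 8α + 16 = -930, so α^2 + 8α + 946 = 0. The discriminant of x^2 + 8x + 946 is (8)^2 - 4·(946) = 64 - 3784 = -3720, and 4·(-930) is not a perfect square in Q since -930 is squarefree and ≠ 1. Hence x^2 + 8x + 946 is irreducible over Q and is the minimal polynomial of α.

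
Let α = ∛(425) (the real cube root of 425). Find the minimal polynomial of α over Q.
m_α(x) = x^3 - 425

α satisfies α^3 = 425, so x^3 - 425 annihilates α. By the rational root test, a rational root p/q (in lowest terms) of x^3 - 425 would satisfy p^3 = 425 q^3, forcing q = 1 and p^3 = 425; but 425 is not a perfect cube, contradiction. A monic cubic over Q with no rational root is irreducible (any nontrivial factorization would include a linear factor). Hence x^3 - 425 is the minimal polynomial of α, and in particular [Q(α):Q] = 3.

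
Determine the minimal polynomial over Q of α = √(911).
m_α(x) = x^2 - 911

α satisfies α^2 - 911 = 0, so x^2 - 911 annihilates α. Since d = 911 is squarefree and ≠ 1, it is not a perfect square in Q, so x^2 - 911 has no rational root and is therefore irreducible over Q (a degree-2 polynomial over a field is irreducible iff it has no root). Hence m_α(x) = x^2 - 911.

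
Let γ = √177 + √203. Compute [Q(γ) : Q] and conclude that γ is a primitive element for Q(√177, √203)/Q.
[Q(γ) : Q] = 4 (equivalently, Q(γ) = Q(√177, √203))

Obviously Q(γ) ⊆ Q(√177, √203), and [Q(√177, √203):Q] = 4 (since 177, 203 are distinct squarefree integers > 1 with 35931 not a perfect square). To show equality we compute the minimal polynomial of γ. From γ = √177 + √203: γ^2 = 177 + 2√(35931) + 203 = 380 + 2√(35931), so γ^2 - 380 = 2√(35931); squaring, (γ^2 - 380)^2 = 4·35931, i.e. γ^4 - 760γ^2 + 144400 - 143724 = 0, i.e. γ^4 - 760γ^2 + 676 = 0. So γ is a root of x^4 - 760x^2 + 676. This polynomial is irreducible over Q: it has no rational root (each ±√177 ± √203 is irrational), and any factorization into two quadratics over Q would force √(35931) ∈ Q (pairing opposite roots) or √177, √203 ∈ Q (other pairings), all impossible. Hence [Q(γ):Q] = 4 = [Q(√177, √203):Q], so Q(γ) = Q(√177, √203).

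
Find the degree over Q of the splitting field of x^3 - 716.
[K : Q] = 6

The roots of x^3 - 716 are ∛716, ω∛716, ω^2∛716 where ω = e^(2πi/3) is a primitive cube root of unity, so K = Q(∛716, ω). Now [Q(∛716):Q] = 3 (since 716 is not a perfect cube, x^3 - 716 is irreducible) and [Q(ω):Q] = 2. Both 2 and 3 divide [K:Q], and [K:Q] ≤ 3·2 = 6, so [K:Q] = 6. (Equivalently: Q(∛716) ⊂ R but ω ∉ R, so [K : Q(∛716)] = 2.)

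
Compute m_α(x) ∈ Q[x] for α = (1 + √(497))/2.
m_α(x) = x^2 - x - 124

From 2α - 1 = √(497), squaring gives (2α - 1)^2 = 497, i.e. 4α^2 - 4α + 1 = 497, so α^2 - α + (1 - 497)/4 = 0. Since 497 ≡ 1 (mod 4), (1 - 497)/4 = -124 ∈ Z. The polynomial x^2 - x - 124 has discriminant 1 - 4·(-124) = 497, which is not a perfect square in Q (d = 497 is squarefree and ≠ 1), so x^2 - x - 124 is irreducible over Q. It is the minimal polynomial of α.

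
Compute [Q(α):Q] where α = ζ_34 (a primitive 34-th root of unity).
[Q(α):Q] = 16

The minimal polynomial of ζ_34 over Q is the 34-th cyclotomic polynomial Φ_34(x), which is irreducible over Q and has degree φ(34) = 16. Hence [Q(α):Q] = φ(34) = 16.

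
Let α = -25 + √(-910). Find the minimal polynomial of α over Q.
m_α(x) = x^2 + 50x + 1535

From α + 25 = √(-910), squaring gives (α + 25)^2 = -910, i.e. α^2 + 50α + 625 = -910, so α^2 + 50α + 1535 = 0. The discriminant of x^2 + 50x + 1535 is (50)^2 - 4·(1535) = 2500 - 6140 = -3640, and 4·(-910) is not a perfect square in Q since -910 is squarefree and ≠ 1. Hence x^2 + 50x + 1535 is irreducible over Q and is the minimal polynomial of α.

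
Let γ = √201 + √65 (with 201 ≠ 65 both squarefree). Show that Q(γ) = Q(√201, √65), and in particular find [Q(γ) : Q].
[Q(γ) : Q] = 4 (equivalently, Q(γ) = Q(√201, √65))

Obviously Q(γ) ⊆ Q(√201, √65), and [Q(√201, √65):Q] = 4 (since 201, 65 are distinct squarefree integers > 1 with 13065 not a perfect square). To show equality we compute the minimal polynomial of γ. From γ = √201 + √65: γ^2 = 201 + 2√(13065) + 65 = 266 + 2√(13065), so γ^2 - 266 = 2√(13065); squaring, (γ^2 - 266)^2 = 4·13065, i.e. γ^4 - 532γ^2 + 70756 - 52260 = 0, i.e. γ^4 - 532γ^2 + 18496 = 0. So γ is a root of x^4 - 532x^2 + 18496. This polynomial is irreducible over Q: it has no rational root (each ±√201 ± √65 is irrational), and any factorization into two quadratics over Q would force √(13065) ∈ Q (pairing opposite roots) or √201, √65 ∈ Q (other pairings), all impossible. Hence [Q(γ):Q] = 4 = [Q(√201, √65):Q], so Q(γ) = Q(√201, √65).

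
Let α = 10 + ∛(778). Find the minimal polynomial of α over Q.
m_α(x) = x^3 - 30x^2 + 300x - 1778

Set β = α - 10 = ∛(778), so β^3 = 778. Then (α - 10)^3 - 778 = 0, i.e. α is a root of g(x) = (x - 10)^3 - 778 = x^3 - 30x^2 + 300x - 1778. Since g(x) = h(x - 10) where h(x) = x^3 - 778, and h is irreducible over Q (because 778 is not a perfect cube, so h has no rational root, and a monic cubic with no rational root is irreducible), g is also irreducible (irreducibility is preserved under the substitution x → x - 10). Hence m_α(x) = x^3 - 30x^2 + 300x - 1778.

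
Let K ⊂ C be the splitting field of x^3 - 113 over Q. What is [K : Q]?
[K : Q] = 6

The roots of x^3 - 113 are ∛113, ω∛113, ω^2∛113 where ω = e^(2πi/3) is a primitive cube root of unity, so K = Q(∛113, ω). Now [Q(∛113):Q] = 3 (since 113 is not a perfect cube, x^3 - 113 is irreducible) and [Q(ω):Q] = 2. Both 2 and 3 divide [K:Q], and [K:Q] ≤ 3·2 = 6, so [K:Q] = 6. (Equivalently: Q(∛113) ⊂ R but ω ∉ R, so [K : Q(∛113)] = 2.)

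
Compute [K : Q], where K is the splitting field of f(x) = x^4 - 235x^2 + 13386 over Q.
[K : Q] = 4

Solving the quadratic in x^2: x^2 = (235 ± √(235^2 - 4·13386))/2 = (235 ± √1681)/2 = (235 ± 41)/2, giving x^2 = 138 or x^2 = 97. So f(x) = (x^2 - 138)(x^2 - 97) and the roots of f are ±√138, ±√97. Hence the splitting field is K = Q(√138, √97). Since 138 and 97 are distinct squarefree integers > 1, their product 13386 is not a perfect square, so √97 ∉ Q(√138). By the tower law [K:Q] = [Q(√138,√97):Q(√138)] · [Q(√138):Q] = 2 · 2 = 4.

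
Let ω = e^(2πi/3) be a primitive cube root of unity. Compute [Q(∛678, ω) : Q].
[Q(∛678, ω) : Q] = 6

[Q(∛678):Q] = 3 (min poly x^3 - 678, irreducible since 678 is not a perfect cube). [Q(ω):Q] = 2 (min poly x^2 + x + 1). Since Q(∛678) ⊂ R and ω ∉ R, we have ω ∉ Q(∛678), so x^2 + x + 1 remains irreducible over Q(∛678) and [Q(∛678, ω) : Q(∛678)] = 2. By the tower law, [Q(∛678, ω) : Q] = 3 · 2 = 6. (In fact Q(∛678, ω) is the splitting field of x^3 - 678 over Q.)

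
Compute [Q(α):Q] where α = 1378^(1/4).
[Q(α):Q] = 4

α is a root of x^4 - 1378. By Eisenstein's criterion at the prime p = 2 (which divides the constant term 1378 but p^2 = 4 does not, since 1378 is squarefree), x^4 - 1378 is irreducible over Q. Hence [Q(α):Q] = 4.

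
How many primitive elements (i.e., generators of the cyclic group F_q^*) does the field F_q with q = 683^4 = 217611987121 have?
There are φ(217611987120) = 48364646400 primitive elements

F_q^* is cyclic of order q - 1 = 217611987120. A cyclic group of order m has exactly φ(m) generators. Here m = 217611987120 = 2^4 · 3^2 · 5 · 11 · 19 · 31 · 46649, so the number of primitive elements is φ(217611987120) = 48364646400.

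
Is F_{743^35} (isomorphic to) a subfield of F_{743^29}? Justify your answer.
No: F_{743^35} is not a subfield of F_{743^29}

F_{p^m} embeds in F_{p^n} iff m | n. Here 35 ∤ 29 (since 29 = 0·35 + 29 with remainder 29 ≠ 0), so F_{743^35} is not a subfield of F_{743^29}. Equivalently: if it were, the tower law would give 35 = [F_{743^35}:F_743] dividing [F_{743^29}:F_743] = 29, contradiction.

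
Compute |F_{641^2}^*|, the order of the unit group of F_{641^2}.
|F_{641^2}^*| = 410880

F_{641^2} has 641^2 = 410881 elements; its multiplicative group consists of all nonzero elements, so |F_{641^2}^*| = 410881 - 1 = 410880. (It is cyclic since any finite subgroup of the multiplicative group of a field is cyclic.)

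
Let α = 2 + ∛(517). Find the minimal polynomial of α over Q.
m_α(x) = x^3 - 6x^2 + 12x - 525

Set β = α - 2 = ∛(517), so β^3 = 517. Then (α - 2)^3 - 517 = 0, i.e. α is a root of g(x) = (x - 2)^3 - 517 = x^3 - 6x^2 + 12x - 525. Since g(x) = h(x - 2) where h(x) = x^3 - 517, and h is irreducible over Q (because 517 is not a perfect cube, so h has no rational root, and a monic cubic with no rational root is irreducible), g is also irreducible (irreducibility is preserved under the substitution x → x - 2). Hence m_α(x) = x^3 - 6x^2 + 12x - 525.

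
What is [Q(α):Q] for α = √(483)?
[Q(α):Q] = 2

[Q(α):Q] equals the degree of the minimal polynomial of α. Here α^2 = 483 and x^2 - 483 is irreducible (d = 483 is squarefree, ≠ 1, hence not a square), so deg(m_α) = 2. Thus [Q(α):Q] = 2.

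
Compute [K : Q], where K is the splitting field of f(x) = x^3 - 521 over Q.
[K : Q] = 6

The roots of x^3 - 521 are ∛521, ω∛521, ω^2∛521 where ω = e^(2πi/3) is a primitive cube root of unity, so K = Q(∛521, ω). Now [Q(∛521):Q] = 3 (since 521 is not a perfect cube, x^3 - 521 is irreducible) and [Q(ω):Q] = 2. Both 2 and 3 divide [K:Q], and [K:Q] ≤ 3·2 = 6, so [K:Q] = 6. (Equivalently: Q(∛521) ⊂ R but ω ∉ R, so [K : Q(∛521)] = 2.)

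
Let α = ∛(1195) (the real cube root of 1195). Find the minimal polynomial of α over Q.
m_α(x) = x^3 - 1195

α satisfies α^3 = 1195, so x^3 - 1195 annihilates α. By the rational root test, a rational root p/q (in lowest terms) of x^3 - 1195 would satisfy p^3 = 1195 q^3, forcing q = 1 and p^3 = 1195; but 1195 is not a perfect cube, contradiction. A monic cubic over Q with no rational root is irreducible (any nontrivial factorization would include a linear factor). Hence x^3 - 1195 is the minimal polynomial of α, and in particular [Q(α):Q] = 3.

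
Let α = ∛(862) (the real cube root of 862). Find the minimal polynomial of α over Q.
m_α(x) = x^3 - 862

α satisfies α^3 = 862, so x^3 - 862 annihilates α. By the rational root test, a rational root p/q (in lowest terms) of x^3 - 862 would satisfy p^3 = 862 q^3, forcing q = 1 and p^3 = 862; but 862 is not a perfect cube, contradiction. A monic cubic over Q with no rational root is irreducible (any nontrivial factorization would include a linear factor). Hence x^3 - 862 is the minimal polynomial of α, and in particular [Q(α):Q] = 3.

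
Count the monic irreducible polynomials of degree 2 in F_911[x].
There are 414505 monic irreducible polynomials of degree 2 over F_911

Each element of F_{911^2} that lies in no proper subfield is a root of exactly one monic irreducible of degree 2 over F_911, and each such polynomial has 2 distinct roots in F_{911^2}. By Möbius inversion the count is N_911(2) = (1/2) Σ_{d|2} μ(2/d) · 911^d = (1/2)(μ(2)·911^1 + μ(1)·911^2) = 829010/2 = 414505.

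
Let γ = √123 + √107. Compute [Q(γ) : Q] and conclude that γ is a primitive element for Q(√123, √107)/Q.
[Q(γ) : Q] = 4 (equivalently, Q(γ) = Q(√123, √107))

Obviously Q(γ) ⊆ Q(√123, √107), and [Q(√123, √107):Q] = 4 (since 123, 107 are distinct squarefree integers > 1 with 13161 not a perfect square). To show equality we compute the minimal polynomial of γ. From γ = √123 + √107: γ^2 = 123 + 2√(13161) + 107 = 230 + 2√(13161), so γ^2 - 230 = 2√(13161); squaring, (γ^2 - 230)^2 = 4·13161, i.e. γ^4 - 460γ^2 + 52900 - 52644 = 0, i.e. γ^4 - 460γ^2 + 256 = 0. So γ is a root of x^4 - 460x^2 + 256. This polynomial is irreducible over Q: it has no rational root (each ±√123 ± √107 is irrational), and any factorization into two quadratics over Q would force √(13161) ∈ Q (pairing opposite roots) or √123, √107 ∈ Q (other pairings), all impossible. Hence [Q(γ):Q] = 4 = [Q(√123, √107):Q], so Q(γ) = Q(√123, √107).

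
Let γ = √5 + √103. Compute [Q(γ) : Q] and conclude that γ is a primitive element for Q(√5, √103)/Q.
[Q(γ) : Q] = 4 (equivalently, Q(γ) = Q(√5, √103))

Obviously Q(γ) ⊆ Q(√5, √103), and [Q(√5, √103):Q] = 4 (since 5, 103 are distinct squarefree integers > 1 with 515 not a perfect square). To show equality we compute the minimal polynomial of γ. From γ = √5 + √103: γ^2 = 5 + 2√(515) + 103 = 108 + 2√(515), so γ^2 - 108 = 2√(515); squaring, (γ^2 - 108)^2 = 4·515, i.e. γ^4 - 216γ^2 + 11664 - 2060 = 0, i.e. γ^4 - 216γ^2 + 9604 = 0. So γ is a root of x^4 - 216x^2 + 9604. This polynomial is irreducible over Q: it has no rational root (each ±√5 ± √103 is irrational), and any factorization into two quadratics over Q would force √(515) ∈ Q (pairing opposite roots) or √5, √103 ∈ Q (other pairings), all impossible. Hence [Q(γ):Q] = 4 = [Q(√5, √103):Q], so Q(γ) = Q(√5, √103).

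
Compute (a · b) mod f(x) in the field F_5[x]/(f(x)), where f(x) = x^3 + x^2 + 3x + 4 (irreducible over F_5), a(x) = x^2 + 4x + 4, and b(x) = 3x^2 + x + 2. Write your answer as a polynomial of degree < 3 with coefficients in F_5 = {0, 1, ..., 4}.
a · b ≡ 4x^2 + 3 (mod f(x))

Multiply in F_5[x]: a(x)·b(x) = (x^2 + 4x + 4)·(3x^2 + x + 2) = 3x^4 + 3x^3 + 3x^2 + 2x + 3. This has degree ≥ 3, so divide by f(x) over F_5: 3x^4 + 3x^3 + 3x^2 + 2x + 3 = (3x)·(x^3 + x^2 + 3x + 4) + (4x^2 + 3). Hence a·b ≡ 4x^2 + 3 (mod f). (F_5[x]/(f) is a field with 5^3 = 125 elements since f is irreducible of degree 3.)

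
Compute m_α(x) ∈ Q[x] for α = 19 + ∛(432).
m_α(x) = x^3 - 57x^2 + 1083x - 7291

Set β = α - 19 = ∛(432), so β^3 = 432. Then (α - 19)^3 - 432 = 0, i.e. α is a root of g(x) = (x - 19)^3 - 432 = x^3 - 57x^2 + 1083x - 7291. Since g(x) = h(x - 19) where h(x) = x^3 - 432, and h is irreducible over Q (because 432 is not a perfect cube, so h has no rational root, and a monic cubic with no rational root is irreducible), g is also irreducible (irreducibility is preserved under the substitution x → x - 19). Hence m_α(x) = x^3 - 57x^2 + 1083x - 7291.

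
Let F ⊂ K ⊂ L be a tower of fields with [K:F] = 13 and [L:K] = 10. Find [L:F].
[L:F] = 130

The tower law says that for any tower of field extensions F ⊂ K ⊂ L with finite degrees, [L:F] = [L:K] · [K:F]. Here this gives [L:F] = 10 · 13 = 130.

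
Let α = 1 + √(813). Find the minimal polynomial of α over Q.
m_α(x) = x^2 - 2x - 812

From α - 1 = √(813), squaring gives (α - 1)^2 = 813, i.e. α^2 - 2α + 1 = 813, so α^2 - 2α - 812 = 0. The discriminant of x^2 - 2x - 812 is (-2)^2 - 4·(-812) = 4 + 3248 = 3252, and 4·(813) is not a perfect square in Q since 813 is squarefree and ≠ 1. Hence x^2 - 2x - 812 is irreducible over Q and is the minimal polynomial of α.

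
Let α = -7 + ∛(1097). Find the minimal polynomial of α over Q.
m_α(x) = x^3 + 21x^2 + 147x - 754

Set β = α + 7 = ∛(1097), so β^3 = 1097. Then (α + 7)^3 - 1097 = 0, i.e. α is a root of g(x) = (x + 7)^3 - 1097 = x^3 + 21x^2 + 147x - 754. Since g(x) = h(x + 7) where h(x) = x^3 - 1097, and h is irreducible over Q (because 1097 is not a perfect cube, so h has no rational root, and a monic cubic with no rational root is irreducible), g is also irreducible (irreducibility is preserved under the substitution x → x + 7). Hence m_α(x) = x^3 + 21x^2 + 147x - 754.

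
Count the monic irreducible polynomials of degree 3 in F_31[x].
There are 9920 monic irreducible polynomials of degree 3 over F_31

Each element of F_{31^3} that lies in no proper subfield is a root of exactly one monic irreducible of degree 3 over F_31, and each such polynomial has 3 distinct roots in F_{31^3}. By Möbius inversion the count is N_31(3) = (1/3) Σ_{d|3} μ(3/d) · 31^d = (1/3)(μ(3)·31^1 + μ(1)·31^3) = 29760/3 = 9920.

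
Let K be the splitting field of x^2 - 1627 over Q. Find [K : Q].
[K : Q] = 2

f(x) = x^2 - 1627 factors as (x - √1627)(x + √1627). The splitting field is K = Q(√1627). Since 1627 is squarefree and > 1, it is not a perfect square, so x^2 - 1627 is irreducible over Q and [Q(√1627) : Q] = 2. Hence [K : Q] = 2.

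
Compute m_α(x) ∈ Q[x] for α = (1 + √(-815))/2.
m_α(x) = x^2 - x + 204

From 2α - 1 = √(-815), squaring gives (2α - 1)^2 = -815, i.e. 4α^2 - 4α + 1 = -815, so α^2 - α + (1 + 815)/4 = 0. Since -815 ≡ 1 (mod 4), (1 + 815)/4 = 204 ∈ Z. The polynomial x^2 - x + 204 has discriminant 1 - 4·(204) = -815, which is not a perfect square in Q (d = -815 is squarefree and ≠ 1), so x^2 - x + 204 is irreducible over Q. It is the minimal polynomial of α.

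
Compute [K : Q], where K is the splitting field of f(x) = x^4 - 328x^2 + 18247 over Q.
[K : Q] = 4

Solving the quadratic in x^2: x^2 = (328 ± √(328^2 - 4·18247))/2 = (328 ± √34596)/2 = (328 ± 186)/2, giving x^2 = 71 or x^2 = 257. So f(x) = (x^2 - 71)(x^2 - 257) and the roots of f are ±√71, ±√257. Hence the splitting field is K = Q(√71, √257). Since 71 and 257 are distinct squarefree integers > 1, their product 18247 is not a perfect square, so √257 ∉ Q(√71). By the tower law [K:Q] = [Q(√71,√257):Q(√71)] · [Q(√71):Q] = 2 · 2 = 4.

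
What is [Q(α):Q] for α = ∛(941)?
[Q(α):Q] = 3

The minimal polynomial of α is x^3 - 941, irreducible over Q since 941 is not a perfect cube (so x^3 - 941 has no rational root). Hence [Q(α):Q] = deg(m_α) = 3.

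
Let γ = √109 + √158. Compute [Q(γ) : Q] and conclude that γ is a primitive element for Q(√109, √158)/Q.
[Q(γ) : Q] = 4 (equivalently, Q(γ) = Q(√109, √158))

Obviously Q(γ) ⊆ Q(√109, √158), and [Q(√109, √158):Q] = 4 (since 109, 158 are distinct squarefree integers > 1 with 17222 not a perfect square). To show equality we compute the minimal polynomial of γ. From γ = √109 + √158: γ^2 = 109 + 2√(17222) + 158 = 267 + 2√(17222), so γ^2 - 267 = 2√(17222); squaring, (γ^2 - 267)^2 = 4·17222, i.e. γ^4 - 534γ^2 + 71289 - 68888 = 0, i.e. γ^4 - 534γ^2 + 2401 = 0. So γ is a root of x^4 - 534x^2 + 2401. This polynomial is irreducible over Q: it has no rational root (each ±√109 ± √158 is irrational), and any factorization into two quadratics over Q would force √(17222) ∈ Q (pairing opposite roots) or √109, √158 ∈ Q (other pairings), all impossible. Hence [Q(γ):Q] = 4 = [Q(√109, √158):Q], so Q(γ) = Q(√109, √158).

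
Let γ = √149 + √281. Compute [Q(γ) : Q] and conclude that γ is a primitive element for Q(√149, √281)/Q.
[Q(γ) : Q] = 4 (equivalently, Q(γ) = Q(√149, √281))

Obviously Q(γ) ⊆ Q(√149, √281), and [Q(√149, √281):Q] = 4 (since 149, 281 are distinct squarefree integers > 1 with 41869 not a perfect square). To show equality we compute the minimal polynomial of γ. From γ = √149 + √281: γ^2 = 149 + 2√(41869) + 281 = 430 + 2√(41869), so γ^2 - 430 = 2√(41869); squaring, (γ^2 - 430)^2 = 4·41869, i.e. γ^4 - 860γ^2 + 184900 - 167476 = 0, i.e. γ^4 - 860γ^2 + 17424 = 0. So γ is a root of x^4 - 860x^2 + 17424. This polynomial is irreducible over Q: it has no rational root (each ±√149 ± √281 is irrational), and any factorization into two quadratics over Q would force √(41869) ∈ Q (pairing opposite roots) or √149, √281 ∈ Q (other pairings), all impossible. Hence [Q(γ):Q] = 4 = [Q(√149, √281):Q], so Q(γ) = Q(√149, √281).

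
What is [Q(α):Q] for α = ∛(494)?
[Q(α):Q] = 3

The minimal polynomial of α is x^3 - 494, irreducible over Q since 494 is not a perfect cube (so x^3 - 494 has no rational root). Hence [Q(α):Q] = deg(m_α) = 3.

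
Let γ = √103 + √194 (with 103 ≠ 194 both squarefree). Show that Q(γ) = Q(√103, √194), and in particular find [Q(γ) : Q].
[Q(γ) : Q] = 4 (equivalently, Q(γ) = Q(√103, √194))

Obviously Q(γ) ⊆ Q(√103, √194), and [Q(√103, √194):Q] = 4 (since 103, 194 are distinct squarefree integers > 1 with 19982 not a perfect square). To show equality we compute the minimal polynomial of γ. From γ = √103 + √194: γ^2 = 103 + 2√(19982) + 194 = 297 + 2√(19982), so γ^2 - 297 = 2√(19982); squaring, (γ^2 - 297)^2 = 4·19982, i.e. γ^4 - 594γ^2 + 88209 - 79928 = 0, i.e. γ^4 - 594γ^2 + 8281 = 0. So γ is a root of x^4 - 594x^2 + 8281. This polynomial is irreducible over Q: it has no rational root (each ±√103 ± √194 is irrational), and any factorization into two quadratics over Q would force √(19982) ∈ Q (pairing opposite roots) or √103, √194 ∈ Q (other pairings), all impossible. Hence [Q(γ):Q] = 4 = [Q(√103, √194):Q], so Q(γ) = Q(√103, √194).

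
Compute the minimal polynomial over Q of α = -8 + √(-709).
m_α(x) = x^2 + 16x + 773

From α + 8 = √(-709), squaring gives (α + 8)^2 = -709, i.e. α^2 + 16α + 64 = -709, so α^2 + 16α + 773 = 0. The discriminant of x^2 + 16x + 773 is (16)^2 - 4·(773) = 256 - 3092 = -2836, and 4·(-709) is not a perfect square in Q since -709 is squarefree and ≠ 1. Hence x^2 + 16x + 773 is irreducible over Q and is the minimal polynomial of α.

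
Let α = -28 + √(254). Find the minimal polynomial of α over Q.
m_α(x) = x^2 + 56x + 530

From α + 28 = √(254), squaring gives (α + 28)^2 = 254, i.e. α^2 + 56α + 784 = 254, so α^2 + 56α + 530 = 0. The discriminant of x^2 + 56x + 530 is (56)^2 - 4·(530) = 3136 - 2120 = 1016, and 4·(254) is not a perfect square in Q since 254 is squarefree and ≠ 1. Hence x^2 + 56x + 530 is irreducible over Q and is the minimal polynomial of α.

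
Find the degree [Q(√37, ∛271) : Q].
[Q(√37, ∛271) : Q] = 6

Let L = Q(√37, ∛271). Since Q(√37) ⊂ L and [Q(√37):Q] = 2, the tower law gives 2 | [L:Q]. Likewise Q(∛271) ⊂ L with [Q(∛271):Q] = 3 (because 271 is not a perfect cube), so 3 | [L:Q]. As gcd(2,3) = 1, [L:Q] is divisible by 6. Conversely L is generated over Q by √37 and ∛271, so [L:Q] ≤ 2·3 = 6. Therefore [Q(√37, ∛271) : Q] = 6.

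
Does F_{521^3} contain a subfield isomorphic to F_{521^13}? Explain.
No: F_{521^13} is not a subfield of F_{521^3}

F_{p^m} embeds in F_{p^n} iff m | n. Here 13 ∤ 3 (since 3 = 0·13 + 3 with remainder 3 ≠ 0), so F_{521^13} is not a subfield of F_{521^3}. Equivalently: if it were, the tower law would give 13 = [F_{521^13}:F_521] dividing [F_{521^3}:F_521] = 3, contradiction.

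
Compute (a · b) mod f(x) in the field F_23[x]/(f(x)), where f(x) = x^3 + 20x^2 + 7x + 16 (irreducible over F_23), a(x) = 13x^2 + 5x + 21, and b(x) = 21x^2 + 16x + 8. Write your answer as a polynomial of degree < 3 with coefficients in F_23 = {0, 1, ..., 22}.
a · b ≡ 17x^2 + 21x + 19 (mod f(x))

Multiply in F_23[x]: a(x)·b(x) = (13x^2 + 5x + 21)·(21x^2 + 16x + 8) = 20x^4 + 14x^3 + 4x^2 + 8x + 7. This has degree ≥ 3, so divide by f(x) over F_23: 20x^4 + 14x^3 + 4x^2 + 8x + 7 = (20x + 5)·(x^3 + 20x^2 + 7x + 16) + (17x^2 + 21x + 19). Hence a·b ≡ 17x^2 + 21x + 19 (mod f). (F_23[x]/(f) is a field with 23^3 = 12167 elements since f is irreducible of degree 3.)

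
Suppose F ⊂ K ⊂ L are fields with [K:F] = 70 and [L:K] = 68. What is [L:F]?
[L:F] = 4760

The tower law says that for any tower of field extensions F ⊂ K ⊂ L with finite degrees, [L:F] = [L:K] · [K:F]. Here this gives [L:F] = 68 · 70 = 4760.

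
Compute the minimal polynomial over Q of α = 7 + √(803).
m_α(x) = x^2 - 14x - 754

From α - 7 = √(803), squaring gives (α - 7)^2 = 803, i.e. α^2 - 14α + 49 = 803, so α^2 - 14α - 754 = 0. The discriminant of x^2 - 14x - 754 is (-14)^2 - 4·(-754) = 196 + 3016 = 3212, and 4·(803) is not a perfect square in Q since 803 is squarefree and ≠ 1. Hence x^2 - 14x - 754 is irreducible over Q and is the minimal polynomial of α.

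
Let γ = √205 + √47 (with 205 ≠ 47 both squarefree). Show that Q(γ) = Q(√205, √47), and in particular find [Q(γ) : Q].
[Q(γ) : Q] = 4 (equivalently, Q(γ) = Q(√205, √47))

Obviously Q(γ) ⊆ Q(√205, √47), and [Q(√205, √47):Q] = 4 (since 205, 47 are distinct squarefree integers > 1 with 9635 not a perfect square). To show equality we compute the minimal polynomial of γ. From γ = √205 + √47: γ^2 = 205 + 2√(9635) + 47 = 252 + 2√(9635), so γ^2 - 252 = 2√(9635); squaring, (γ^2 - 252)^2 = 4·9635, i.e. γ^4 - 504γ^2 + 63504 - 38540 = 0, i.e. γ^4 - 504γ^2 + 24964 = 0. So γ is a root of x^4 - 504x^2 + 24964. This polynomial is irreducible over Q: it has no rational root (each ±√205 ± √47 is irrational), and any factorization into two quadratics over Q would force √(9635) ∈ Q (pairing opposite roots) or √205, √47 ∈ Q (other pairings), all impossible. Hence [Q(γ):Q] = 4 = [Q(√205, √47):Q], so Q(γ) = Q(√205, √47).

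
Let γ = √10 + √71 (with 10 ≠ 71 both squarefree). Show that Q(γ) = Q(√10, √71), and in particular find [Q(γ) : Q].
[Q(γ) : Q] = 4 (equivalently, Q(γ) = Q(√10, √71))

Obviously Q(γ) ⊆ Q(√10, √71), and [Q(√10, √71):Q] = 4 (since 10, 71 are distinct squarefree integers > 1 with 710 not a perfect square). To show equality we compute the minimal polynomial of γ. From γ = √10 + √71: γ^2 = 10 + 2√(710) + 71 = 81 + 2√(710), so γ^2 - 81 = 2√(710); squaring, (γ^2 - 81)^2 = 4·710, i.e. γ^4 - 162γ^2 + 6561 - 2840 = 0, i.e. γ^4 - 162γ^2 + 3721 = 0. So γ is a root of x^4 - 162x^2 + 3721. This polynomial is irreducible over Q: it has no rational root (each ±√10 ± √71 is irrational), and any factorization into two quadratics over Q would force √(710) ∈ Q (pairing opposite roots) or √10, √71 ∈ Q (other pairings), all impossible. Hence [Q(γ):Q] = 4 = [Q(√10, √71):Q], so Q(γ) = Q(√10, √71).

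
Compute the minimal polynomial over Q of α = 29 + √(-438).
m_α(x) = x^2 - 58x + 1279

From α - 29 = √(-438), squaring gives (α - 29)^2 = -438, i.e. α^2 - 58α + 841 = -438, so α^2 - 58α + 1279 = 0. The discriminant of x^2 - 58x + 1279 is (-58)^2 - 4·(1279) = 3364 - 5116 = -1752, and 4·(-438) is not a perfect square in Q since -438 is squarefree and ≠ 1. Hence x^2 - 58x + 1279 is irreducible over Q and is the minimal polynomial of α.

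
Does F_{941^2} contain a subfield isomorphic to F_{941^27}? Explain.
No: F_{941^27} is not a subfield of F_{941^2}

F_{p^m} embeds in F_{p^n} iff m | n. Here 27 ∤ 2 (since 2 = 0·27 + 2 with remainder 2 ≠ 0), so F_{941^27} is not a subfield of F_{941^2}. Equivalently: if it were, the tower law would give 27 = [F_{941^27}:F_941] dividing [F_{941^2}:F_941] = 2, contradiction.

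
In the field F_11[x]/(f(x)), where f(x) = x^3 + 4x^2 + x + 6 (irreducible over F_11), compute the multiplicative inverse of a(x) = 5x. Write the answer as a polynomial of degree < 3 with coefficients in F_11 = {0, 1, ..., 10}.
a(x)^(-1) ≡ 4x^2 + 5x + 4 (mod f(x))

Since f is irreducible over F_11, F_11[x]/(f) is a field and a(x) ≠ 0 has an inverse. Apply the extended Euclidean algorithm to f(x) and a(x) in F_11[x]: f(x) = (9x^2 + 3x + 9)·a(x) + (6). The last nonzero remainder is the constant 6 = gcd(f, a) in F_11. Back-substituting through the division chain expresses 6 = s(x)·a(x) + t(x)·f(x) with s(x) ≡ 2x^2 + 8x + 2 (mod f), so (2x^2 + 8x + 2)·a(x) ≡ 6 (mod f). Multiplying by 6^(-1) ≡ 2 in F_11 gives a(x)^(-1) ≡ 2·(2x^2 + 8x + 2) ≡ 4x^2 + 5x + 4 (mod f). Check: (5x)·(4x^2 + 5x + 4) = 9x^3 + 3x^2 + 9x ≡ 1 (mod x^3 + 4x^2 + x + 6).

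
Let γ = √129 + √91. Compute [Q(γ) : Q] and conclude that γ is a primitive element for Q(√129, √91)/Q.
[Q(γ) : Q] = 4 (equivalently, Q(γ) = Q(√129, √91))

Obviously Q(γ) ⊆ Q(√129, √91), and [Q(√129, √91):Q] = 4 (since 129, 91 are distinct squarefree integers > 1 with 11739 not a perfect square). To show equality we compute the minimal polynomial of γ. From γ = √129 + √91: γ^2 = 129 + 2√(11739) + 91 = 220 + 2√(11739), so γ^2 - 220 = 2√(11739); squaring, (γ^2 - 220)^2 = 4·11739, i.e. γ^4 - 440γ^2 + 48400 - 46956 = 0, i.e. γ^4 - 440γ^2 + 1444 = 0. So γ is a root of x^4 - 440x^2 + 1444. This polynomial is irreducible over Q: it has no rational root (each ±√129 ± √91 is irrational), and any factorization into two quadratics over Q would force √(11739) ∈ Q (pairing opposite roots) or √129, √91 ∈ Q (other pairings), all impossible. Hence [Q(γ):Q] = 4 = [Q(√129, √91):Q], so Q(γ) = Q(√129, √91).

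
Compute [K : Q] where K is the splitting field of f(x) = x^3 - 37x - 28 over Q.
[K : Q] = 6

By the rational root test, any rational root of the monic integer polynomial f(x) = x^3 - 37x - 28 must be an integer dividing the constant term -28, i.e. one of ±{1, 2, 4, 7, 14, 28}. Evaluating: f(1) = -64, f(-1) = 8, f(2) = -94, f(-2) = 38, f(4) = -112, f(-4) = 56, f(7) = 56, f(-7) = -112, f(14) = 2198, f(-14) = -2254, f(28) = 20888, f(-28) = -20944; none is 0, so f has no rational root and is therefore irreducible over Q (a cubic with no linear factor over a field is irreducible). For an irreducible cubic, the Galois group is A_3 or S_3 according as the discriminant disc(f) = -4a^3 - 27b^2 = -4·(-37)^3 - 27·(-28)^2 = 181444 is or is not a square in Q. Here disc(f) = 181444 is not a perfect square in Q, so the Galois group of f over Q is not contained in A_3 and must be all of S_3. The splitting field has degree |S_3| = 6 over Q, so [K : Q] = 6.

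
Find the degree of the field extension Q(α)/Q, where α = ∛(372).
[Q(α):Q] = 3

The minimal polynomial of α is x^3 - 372, irreducible over Q since 372 is not a perfect cube (so x^3 - 372 has no rational root). Hence [Q(α):Q] = deg(m_α) = 3.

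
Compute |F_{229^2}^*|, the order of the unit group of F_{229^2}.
|F_{229^2}^*| = 52440

F_{229^2} has 229^2 = 52441 elements; its multiplicative group consists of all nonzero elements, so |F_{229^2}^*| = 52441 - 1 = 52440. (It is cyclic since any finite subgroup of the multiplicative group of a field is cyclic.)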